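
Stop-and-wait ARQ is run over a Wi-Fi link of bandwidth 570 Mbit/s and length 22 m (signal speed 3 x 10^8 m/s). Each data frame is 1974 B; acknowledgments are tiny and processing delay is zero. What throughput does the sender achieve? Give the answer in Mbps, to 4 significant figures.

567.0 Mbps

t_tx = L/R = 15792/570000000 = 2.77053e-05 s.
t_prop = 22/300000000 = 7.33333e-08 s; RTT = 1.46667e-07 s.
Cycle = t_tx + RTT = 2.78519e-05 s.
Throughput = L / cycle = 15792 / 2.78519e-05 = 567.0 Mbps.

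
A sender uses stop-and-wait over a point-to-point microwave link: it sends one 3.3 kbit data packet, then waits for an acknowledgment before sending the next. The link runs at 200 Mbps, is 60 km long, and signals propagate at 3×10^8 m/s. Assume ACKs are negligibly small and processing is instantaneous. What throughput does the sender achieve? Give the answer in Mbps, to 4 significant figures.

t_tx = L/R = 3300/200000000 = 1.65e-05 s.
t_prop = 60000/300000000 = 0.0002 s; RTT = 0.0004 s.
Cycle = t_tx + RTT = 0.0004165 s.
Throughput = L / cycle = 3300 / 0.0004165 = 7.923 Mbps.

7.923 Mbps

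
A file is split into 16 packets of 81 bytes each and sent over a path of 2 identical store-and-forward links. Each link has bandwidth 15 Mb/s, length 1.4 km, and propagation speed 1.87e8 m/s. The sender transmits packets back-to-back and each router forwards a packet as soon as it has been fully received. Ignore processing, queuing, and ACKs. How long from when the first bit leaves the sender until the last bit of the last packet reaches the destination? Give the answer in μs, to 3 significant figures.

749 μs

Per-hop transmission t_tx = L/R = 648/15000000 = 43.2 μs.
Per-hop propagation t_prop = 1400/187000000 = 7.48663 μs.
Pipeline fill: first packet needs 2·t_tx to clear all hops; remaining 15 packets each add one t_tx.
Total = (2+16-1)·t_tx + 2·t_prop = 17·43.2 + 2·7.48663 = 749 μs.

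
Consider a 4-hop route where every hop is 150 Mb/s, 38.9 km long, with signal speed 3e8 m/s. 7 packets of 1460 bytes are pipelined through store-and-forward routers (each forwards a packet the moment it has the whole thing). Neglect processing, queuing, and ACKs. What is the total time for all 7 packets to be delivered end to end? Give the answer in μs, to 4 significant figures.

Per-hop transmission t_tx = L/R = 11680/150000000 = 77.8667 μs.
Per-hop propagation t_prop = 38900/300000000 = 129.667 μs.
Pipeline fill: first packet needs 4·t_tx to clear all hops; remaining 6 packets each add one t_tx.
Total = (4+7-1)·t_tx + 4·t_prop = 10·77.8667 + 4·129.667 = 1297 μs.

1297 μs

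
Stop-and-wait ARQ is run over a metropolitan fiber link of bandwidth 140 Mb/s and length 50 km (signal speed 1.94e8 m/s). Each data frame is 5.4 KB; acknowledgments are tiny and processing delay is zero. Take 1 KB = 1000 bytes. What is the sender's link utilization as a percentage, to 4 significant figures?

37.45 %

t_tx = L/R = 43200/140000000 = 0.000308571 s.
t_prop = 50000/194000000 = 0.000257732 s; RTT = 0.000515464 s.
Cycle = t_tx + RTT = 0.000824035 s.
Utilization = t_tx / cycle = 0.000308571/0.000824035 = 37.45 %.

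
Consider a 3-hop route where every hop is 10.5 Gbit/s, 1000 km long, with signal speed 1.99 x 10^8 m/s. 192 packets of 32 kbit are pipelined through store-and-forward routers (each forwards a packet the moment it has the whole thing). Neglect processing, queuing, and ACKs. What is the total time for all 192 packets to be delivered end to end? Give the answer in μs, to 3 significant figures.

Per-hop transmission t_tx = L/R = 32000/10500000000 = 3.04762 μs.
Per-hop propagation t_prop = 1000000/199000000 = 5025.13 μs.
Pipeline fill: first packet needs 3·t_tx to clear all hops; remaining 191 packets each add one t_tx.
Total = (3+192-1)·t_tx + 3·t_prop = 194·3.04762 + 3·5025.13 = 15700 μs.

15700 μs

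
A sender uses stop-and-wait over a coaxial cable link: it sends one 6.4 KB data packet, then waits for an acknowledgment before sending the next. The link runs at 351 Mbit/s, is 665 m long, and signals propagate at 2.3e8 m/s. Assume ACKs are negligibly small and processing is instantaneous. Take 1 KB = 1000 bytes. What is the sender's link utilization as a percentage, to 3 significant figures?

96.2 %

t_tx = L/R = 51200/351000000 = 0.000145869 s.
t_prop = 665/2.3e+08 = 2.8913e-06 s; RTT = 5.78261e-06 s.
Cycle = t_tx + RTT = 0.000151652 s.
Utilization = t_tx / cycle = 0.000145869/0.000151652 = 96.2 %.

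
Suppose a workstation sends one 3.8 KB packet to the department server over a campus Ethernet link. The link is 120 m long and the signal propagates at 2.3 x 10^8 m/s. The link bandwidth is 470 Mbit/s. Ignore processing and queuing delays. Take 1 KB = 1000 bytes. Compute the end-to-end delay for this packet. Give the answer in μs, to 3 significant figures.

65.2 μs

L = 30400 bits.
Transmission delay = L/R = 30400 / 470000000 = 64.6809 μs.
Propagation delay = d/s = 120 m / 2.3e+08 m/s = 0.521739 μs.
Total = 65.2 μs.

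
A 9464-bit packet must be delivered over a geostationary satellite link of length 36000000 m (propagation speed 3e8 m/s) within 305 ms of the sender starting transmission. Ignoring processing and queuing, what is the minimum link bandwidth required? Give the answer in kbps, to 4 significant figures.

Propagation delay = 36000000 / 300000000 = 120 ms.
Transmission budget = 305 − 120 = 185 ms.
R ≥ L / t_tx = 9464 bits / 0.185 s = 51.16 kbps.

51.16 kbps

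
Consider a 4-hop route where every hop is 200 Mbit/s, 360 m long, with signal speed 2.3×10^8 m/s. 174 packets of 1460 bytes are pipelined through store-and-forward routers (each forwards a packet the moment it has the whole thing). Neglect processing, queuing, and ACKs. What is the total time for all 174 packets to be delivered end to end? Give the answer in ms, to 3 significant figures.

Per-hop transmission t_tx = L/R = 11680/200000000 = 0.0584 ms.
Per-hop propagation t_prop = 360/2.3e+08 = 0.00156522 ms.
Pipeline fill: first packet needs 4·t_tx to clear all hops; remaining 173 packets each add one t_tx.
Total = (4+174-1)·t_tx + 4·t_prop = 177·0.0584 + 4·0.00156522 = 10.3 ms.

10.3 ms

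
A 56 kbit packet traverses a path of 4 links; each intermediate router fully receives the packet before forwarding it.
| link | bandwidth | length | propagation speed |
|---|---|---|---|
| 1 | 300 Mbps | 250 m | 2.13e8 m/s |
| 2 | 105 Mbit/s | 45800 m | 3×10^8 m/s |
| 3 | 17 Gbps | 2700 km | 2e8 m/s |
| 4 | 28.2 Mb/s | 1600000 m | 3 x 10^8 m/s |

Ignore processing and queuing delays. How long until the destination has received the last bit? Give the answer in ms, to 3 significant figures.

L = 56000 bits.
Transmission delays (L/R per hop): 0.186667, 0.533333, 0.00329412, 1.98582 ms; sum = 2.70911 ms.
Propagation delays (d/s per hop): 0.00117371, 0.152667, 13.5, 5.33333 ms; sum = 18.9872 ms.
End-to-end = 21.7 ms.

21.7 ms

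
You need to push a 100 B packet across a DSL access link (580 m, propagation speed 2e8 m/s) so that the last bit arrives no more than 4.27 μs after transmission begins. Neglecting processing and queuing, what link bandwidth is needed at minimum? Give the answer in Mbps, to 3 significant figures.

584 Mbps

L = 800 bits.
Propagation delay = 580 / 200000000 = 2.9 μs.
Transmission budget = 4.27 − 2.9 = 1.37 μs.
R ≥ L / t_tx = 800 bits / 1.37e-06 s = 584 Mbps.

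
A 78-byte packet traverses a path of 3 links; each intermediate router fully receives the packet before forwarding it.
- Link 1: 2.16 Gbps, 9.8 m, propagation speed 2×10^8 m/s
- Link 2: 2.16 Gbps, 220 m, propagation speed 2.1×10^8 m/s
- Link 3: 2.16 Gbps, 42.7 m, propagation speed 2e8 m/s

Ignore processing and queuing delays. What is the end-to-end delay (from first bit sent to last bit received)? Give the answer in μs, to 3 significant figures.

L = 78 × 8 = 624 bits.
Transmission delay per hop = L/R = 624/2160000000 = 0.288889 μs; 3 hops → 0.866667 μs.
Propagation delays (d/s per hop): 0.049, 1.04762, 0.2135 μs; sum = 1.31012 μs.
End-to-end = 2.18 μs.

2.18 μs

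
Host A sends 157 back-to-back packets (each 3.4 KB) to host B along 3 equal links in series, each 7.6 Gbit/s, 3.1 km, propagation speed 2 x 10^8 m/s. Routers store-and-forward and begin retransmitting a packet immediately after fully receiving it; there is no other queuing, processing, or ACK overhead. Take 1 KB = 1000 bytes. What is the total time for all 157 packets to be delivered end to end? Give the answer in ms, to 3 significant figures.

0.616 ms

Per-hop transmission t_tx = L/R = 27200/7600000000 = 0.00357895 ms.
Per-hop propagation t_prop = 3100/200000000 = 0.0155 ms.
Pipeline fill: first packet needs 3·t_tx to clear all hops; remaining 156 packets each add one t_tx.
Total = (3+157-1)·t_tx + 3·t_prop = 159·0.00357895 + 3·0.0155 = 0.616 ms.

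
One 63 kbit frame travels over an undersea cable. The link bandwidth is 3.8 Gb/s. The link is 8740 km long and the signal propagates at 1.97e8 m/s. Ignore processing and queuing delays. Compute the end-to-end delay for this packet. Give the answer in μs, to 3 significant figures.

L = 63000 bits.
Transmission delay = L/R = 63000 / 3800000000 = 16.5789 μs.
Propagation delay = d/s = 8740000 m / 197000000 m/s = 44365.5 μs.
Total = 44400 μs.

44400 μs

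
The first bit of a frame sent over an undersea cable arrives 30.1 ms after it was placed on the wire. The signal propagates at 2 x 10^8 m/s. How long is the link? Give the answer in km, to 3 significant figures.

d = s × t_prop = 200000000 × 0.0301 = 6020 km.

6020 km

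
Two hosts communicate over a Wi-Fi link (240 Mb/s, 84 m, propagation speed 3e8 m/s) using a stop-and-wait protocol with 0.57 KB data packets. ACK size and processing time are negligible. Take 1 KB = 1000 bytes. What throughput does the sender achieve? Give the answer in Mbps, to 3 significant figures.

t_tx = L/R = 4560/240000000 = 1.9e-05 s.
t_prop = 84/300000000 = 2.8e-07 s; RTT = 5.6e-07 s.
Cycle = t_tx + RTT = 1.956e-05 s.
Throughput = L / cycle = 4560 / 1.956e-05 = 233 Mbps.

233 Mbps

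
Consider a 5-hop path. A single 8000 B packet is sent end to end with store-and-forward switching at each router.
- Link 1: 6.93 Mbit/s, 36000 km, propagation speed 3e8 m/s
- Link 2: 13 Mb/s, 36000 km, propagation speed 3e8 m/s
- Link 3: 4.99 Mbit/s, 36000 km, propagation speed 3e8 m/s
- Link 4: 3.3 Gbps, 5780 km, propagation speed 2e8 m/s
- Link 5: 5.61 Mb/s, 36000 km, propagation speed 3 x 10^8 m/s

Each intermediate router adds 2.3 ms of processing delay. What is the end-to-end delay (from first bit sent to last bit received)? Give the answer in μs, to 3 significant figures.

557000 μs

L = 8000 × 8 = 64000 bits.
Transmission delays (L/R per hop): 9235.21, 4923.08, 12825.7, 19.3939, 11408.2 μs; sum = 38411.5 μs.
Propagation delays (d/s per hop): 120000, 120000, 120000, 28900, 120000 μs; sum = 508900 μs.
Processing at 4 router(s): 4 × 2.3 ms = 9200 μs.
End-to-end = 557000 μs.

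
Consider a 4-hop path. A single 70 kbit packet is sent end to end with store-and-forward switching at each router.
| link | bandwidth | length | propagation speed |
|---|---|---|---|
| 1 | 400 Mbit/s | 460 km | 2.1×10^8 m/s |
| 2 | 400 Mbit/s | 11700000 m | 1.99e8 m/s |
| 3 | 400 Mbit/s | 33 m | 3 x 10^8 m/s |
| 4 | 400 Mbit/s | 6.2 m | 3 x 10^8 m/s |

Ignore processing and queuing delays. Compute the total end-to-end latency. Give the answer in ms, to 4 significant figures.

61.68 ms

L = 70000 bits.
Transmission delay per hop = L/R = 70000/400000000 = 0.175 ms; 4 hops → 0.7 ms.
Propagation delays (d/s per hop): 2.19048, 58.794, 0.00011, 2.06667e-05 ms; sum = 60.9846 ms.
End-to-end = 61.68 ms.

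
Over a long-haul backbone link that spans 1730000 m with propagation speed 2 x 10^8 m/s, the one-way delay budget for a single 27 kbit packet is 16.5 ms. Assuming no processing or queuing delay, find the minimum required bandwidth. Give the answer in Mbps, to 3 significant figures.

Propagation delay = 1730000 / 200000000 = 8.65 ms.
Transmission budget = 16.5 − 8.65 = 7.85 ms.
R ≥ L / t_tx = 27000 bits / 0.00785 s = 3.44 Mbps.

3.44 Mbps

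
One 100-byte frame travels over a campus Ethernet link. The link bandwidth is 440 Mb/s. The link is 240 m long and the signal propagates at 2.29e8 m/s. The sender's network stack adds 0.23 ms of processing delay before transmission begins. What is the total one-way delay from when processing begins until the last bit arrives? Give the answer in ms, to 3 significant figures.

L = 100 × 8 = 800 bits.
Transmission delay = L/R = 800 / 440000000 = 0.00181818 ms.
Propagation delay = d/s = 240 m / 229000000 m/s = 0.00104803 ms.
Plus processing delay 0.23 ms = 0.23 ms.
Total = 0.233 ms.

0.233 ms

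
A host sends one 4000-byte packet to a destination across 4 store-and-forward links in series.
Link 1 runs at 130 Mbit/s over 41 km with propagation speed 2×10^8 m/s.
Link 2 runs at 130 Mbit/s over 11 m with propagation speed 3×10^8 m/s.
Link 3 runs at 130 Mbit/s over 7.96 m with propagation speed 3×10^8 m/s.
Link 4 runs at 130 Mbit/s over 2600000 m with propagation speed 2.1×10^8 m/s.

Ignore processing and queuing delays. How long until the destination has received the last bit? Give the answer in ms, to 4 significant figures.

L = 4000 × 8 = 32000 bits.
Transmission delay per hop = L/R = 32000/130000000 = 0.246154 ms; 4 hops → 0.984615 ms.
Propagation delays (d/s per hop): 0.205, 3.66667e-05, 2.65333e-05, 12.381 ms; sum = 12.586 ms.
End-to-end = 13.57 ms.

13.57 ms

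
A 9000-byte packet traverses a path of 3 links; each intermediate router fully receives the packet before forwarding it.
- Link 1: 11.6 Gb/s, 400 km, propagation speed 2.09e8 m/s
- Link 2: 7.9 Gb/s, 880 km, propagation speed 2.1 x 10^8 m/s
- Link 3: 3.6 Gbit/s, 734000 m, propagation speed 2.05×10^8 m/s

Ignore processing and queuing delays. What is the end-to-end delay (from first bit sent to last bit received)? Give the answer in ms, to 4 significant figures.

L = 9000 × 8 = 72000 bits.
Transmission delays (L/R per hop): 0.0062069, 0.00911392, 0.02 ms; sum = 0.0353208 ms.
Propagation delays (d/s per hop): 1.91388, 4.19048, 3.58049 ms; sum = 9.68484 ms.
End-to-end = 9.720 ms.

9.720 ms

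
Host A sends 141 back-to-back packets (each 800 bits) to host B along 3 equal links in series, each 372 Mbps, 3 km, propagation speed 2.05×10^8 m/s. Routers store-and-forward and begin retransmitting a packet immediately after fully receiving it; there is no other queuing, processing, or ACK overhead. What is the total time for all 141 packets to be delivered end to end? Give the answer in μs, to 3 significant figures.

351 μs

Per-hop transmission t_tx = L/R = 800/372000000 = 2.15054 μs.
Per-hop propagation t_prop = 3000/2.05e+08 = 14.6341 μs.
Pipeline fill: first packet needs 3·t_tx to clear all hops; remaining 140 packets each add one t_tx.
Total = (3+141-1)·t_tx + 3·t_prop = 143·2.15054 + 3·14.6341 = 351 μs.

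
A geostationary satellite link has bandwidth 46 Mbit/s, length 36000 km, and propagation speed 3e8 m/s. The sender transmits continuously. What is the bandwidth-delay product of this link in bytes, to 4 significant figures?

690000 bytes

Propagation delay = 36000000 / 300000000 = 0.12 s.
BDP = R × t_prop = 46000000 × 0.12 = 5520000 bits.
In bytes: 5520000/8 = 690000 bytes.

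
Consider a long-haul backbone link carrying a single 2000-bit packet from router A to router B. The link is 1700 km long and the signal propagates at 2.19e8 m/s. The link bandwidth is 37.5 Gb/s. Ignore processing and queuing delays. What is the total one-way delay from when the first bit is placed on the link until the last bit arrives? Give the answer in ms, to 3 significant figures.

Transmission delay = L/R = 2000 / 37500000000 = 5.33333e-05 ms.
Propagation delay = d/s = 1700000 m / 219000000 m/s = 7.76256 ms.
Total = 7.76 ms.

7.76 ms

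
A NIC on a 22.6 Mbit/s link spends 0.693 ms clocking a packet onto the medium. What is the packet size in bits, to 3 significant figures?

15700 bits

L = R × t_tx = 22600000 b/s × 0.000693 s = 15661.8 bits.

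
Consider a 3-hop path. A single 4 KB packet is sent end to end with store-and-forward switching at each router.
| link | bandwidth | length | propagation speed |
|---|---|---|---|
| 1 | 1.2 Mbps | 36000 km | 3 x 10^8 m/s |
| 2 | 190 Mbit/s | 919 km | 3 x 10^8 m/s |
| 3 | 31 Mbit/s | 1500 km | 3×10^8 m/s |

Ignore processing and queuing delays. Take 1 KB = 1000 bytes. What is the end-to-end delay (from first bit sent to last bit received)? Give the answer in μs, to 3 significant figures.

L = 32000 bits.
Transmission delays (L/R per hop): 26666.7, 168.421, 1032.26 μs; sum = 27867.3 μs.
Propagation delays (d/s per hop): 120000, 3063.33, 5000 μs; sum = 128063 μs.
End-to-end = 156000 μs.

156000 μs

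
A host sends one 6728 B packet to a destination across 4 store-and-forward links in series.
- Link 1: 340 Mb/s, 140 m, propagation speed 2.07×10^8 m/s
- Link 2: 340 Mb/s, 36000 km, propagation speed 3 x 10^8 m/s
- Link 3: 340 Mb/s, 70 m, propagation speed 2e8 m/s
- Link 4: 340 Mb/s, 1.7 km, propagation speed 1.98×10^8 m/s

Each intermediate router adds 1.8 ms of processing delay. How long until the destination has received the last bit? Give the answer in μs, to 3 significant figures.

L = 6728 × 8 = 53824 bits.
Transmission delay per hop = L/R = 53824/340000000 = 158.306 μs; 4 hops → 633.224 μs.
Propagation delays (d/s per hop): 0.676329, 120000, 0.35, 8.58586 μs; sum = 120010 μs.
Processing at 3 router(s): 3 × 1.8 ms = 5400 μs.
End-to-end = 126000 μs.

126000 μs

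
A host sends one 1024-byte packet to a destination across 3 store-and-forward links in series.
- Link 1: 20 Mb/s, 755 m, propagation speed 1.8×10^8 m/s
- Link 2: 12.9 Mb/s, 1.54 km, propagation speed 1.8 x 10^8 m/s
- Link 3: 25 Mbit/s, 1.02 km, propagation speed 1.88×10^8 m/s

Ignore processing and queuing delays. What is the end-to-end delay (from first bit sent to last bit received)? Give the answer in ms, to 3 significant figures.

1.39 ms

L = 1024 × 8 = 8192 bits.
Transmission delays (L/R per hop): 0.4096, 0.635039, 0.32768 ms; sum = 1.37232 ms.
Propagation delays (d/s per hop): 0.00419444, 0.00855556, 0.00542553 ms; sum = 0.0181755 ms.
End-to-end = 1.39 ms.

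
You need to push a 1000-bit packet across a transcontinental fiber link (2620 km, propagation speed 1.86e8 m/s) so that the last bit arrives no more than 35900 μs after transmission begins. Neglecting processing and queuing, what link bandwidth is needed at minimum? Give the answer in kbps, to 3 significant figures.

45.8 kbps

Propagation delay = 2620000 / 186000000 = 14086 μs.
Transmission budget = 35900 − 14086 = 21814 μs.
R ≥ L / t_tx = 1000 bits / 0.021814 s = 45.8 kbps.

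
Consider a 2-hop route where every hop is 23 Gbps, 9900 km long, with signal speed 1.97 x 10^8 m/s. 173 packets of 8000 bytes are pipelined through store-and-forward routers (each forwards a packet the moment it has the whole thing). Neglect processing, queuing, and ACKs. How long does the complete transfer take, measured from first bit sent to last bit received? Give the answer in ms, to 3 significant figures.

Per-hop transmission t_tx = L/R = 64000/23000000000 = 0.00278261 ms.
Per-hop propagation t_prop = 9900000/197000000 = 50.2538 ms.
Pipeline fill: first packet needs 2·t_tx to clear all hops; remaining 172 packets each add one t_tx.
Total = (2+173-1)·t_tx + 2·t_prop = 174·0.00278261 + 2·50.2538 = 101 ms.

101 ms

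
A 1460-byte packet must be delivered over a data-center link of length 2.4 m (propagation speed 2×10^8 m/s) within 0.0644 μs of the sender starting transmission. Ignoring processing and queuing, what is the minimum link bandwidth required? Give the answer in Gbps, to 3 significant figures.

223 Gbps

L = 11680 bits.
Propagation delay = 2.4 / 200000000 = 0.012 μs.
Transmission budget = 0.0644 − 0.012 = 0.0524 μs.
R ≥ L / t_tx = 11680 bits / 5.24e-08 s = 223 Gbps.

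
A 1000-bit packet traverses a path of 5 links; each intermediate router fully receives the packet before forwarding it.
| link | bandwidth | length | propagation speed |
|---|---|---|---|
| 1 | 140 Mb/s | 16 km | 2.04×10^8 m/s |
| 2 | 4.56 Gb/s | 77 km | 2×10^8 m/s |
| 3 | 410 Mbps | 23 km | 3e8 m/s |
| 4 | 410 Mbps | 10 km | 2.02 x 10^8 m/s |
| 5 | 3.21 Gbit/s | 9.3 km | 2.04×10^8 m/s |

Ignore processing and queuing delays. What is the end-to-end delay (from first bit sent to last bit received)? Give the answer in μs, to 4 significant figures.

Transmission delays (L/R per hop): 7.14286, 0.219298, 2.43902, 2.43902, 0.311526 μs; sum = 12.5517 μs.
Propagation delays (d/s per hop): 78.4314, 385, 76.6667, 49.505, 45.5882 μs; sum = 635.191 μs.
End-to-end = 647.7 μs.

647.7 μs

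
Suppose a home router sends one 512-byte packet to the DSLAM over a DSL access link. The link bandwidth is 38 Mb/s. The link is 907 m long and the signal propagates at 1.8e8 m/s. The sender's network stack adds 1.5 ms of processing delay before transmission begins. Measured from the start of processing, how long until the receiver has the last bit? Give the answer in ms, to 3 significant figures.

1.61 ms

L = 512 × 8 = 4096 bits.
Transmission delay = L/R = 4096 / 38000000 = 0.107789 ms.
Propagation delay = d/s = 907 m / 180000000 m/s = 0.00503889 ms.
Plus processing delay 1.5 ms = 1.5 ms.
Total = 1.61 ms.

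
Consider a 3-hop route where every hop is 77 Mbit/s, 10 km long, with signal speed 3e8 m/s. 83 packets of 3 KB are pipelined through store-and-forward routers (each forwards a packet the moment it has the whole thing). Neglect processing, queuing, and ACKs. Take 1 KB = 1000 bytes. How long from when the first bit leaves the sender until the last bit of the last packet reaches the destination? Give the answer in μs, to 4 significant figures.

26590 μs

Per-hop transmission t_tx = L/R = 24000/77000000 = 311.688 μs.
Per-hop propagation t_prop = 10000/300000000 = 33.3333 μs.
Pipeline fill: first packet needs 3·t_tx to clear all hops; remaining 82 packets each add one t_tx.
Total = (3+83-1)·t_tx + 3·t_prop = 85·311.688 + 3·33.3333 = 26590 μs.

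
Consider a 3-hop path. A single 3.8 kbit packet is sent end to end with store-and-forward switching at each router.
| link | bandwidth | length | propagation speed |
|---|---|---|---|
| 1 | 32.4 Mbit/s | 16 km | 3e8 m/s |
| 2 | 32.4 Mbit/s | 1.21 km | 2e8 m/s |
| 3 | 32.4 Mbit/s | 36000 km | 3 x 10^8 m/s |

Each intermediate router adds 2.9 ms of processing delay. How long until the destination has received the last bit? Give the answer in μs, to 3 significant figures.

126000 μs

L = 3800 bits.
Transmission delay per hop = L/R = 3800/32400000 = 117.284 μs; 3 hops → 351.852 μs.
Propagation delays (d/s per hop): 53.3333, 6.05, 120000 μs; sum = 120059 μs.
Processing at 2 router(s): 2 × 2.9 ms = 5800 μs.
End-to-end = 126000 μs.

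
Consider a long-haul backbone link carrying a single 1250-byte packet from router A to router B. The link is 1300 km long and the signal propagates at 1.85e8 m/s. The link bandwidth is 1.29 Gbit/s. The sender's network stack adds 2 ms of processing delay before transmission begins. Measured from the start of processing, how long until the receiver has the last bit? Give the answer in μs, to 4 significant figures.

L = 1250 × 8 = 10000 bits.
Transmission delay = L/R = 10000 / 1290000000 = 7.75194 μs.
Propagation delay = d/s = 1300000 m / 185000000 m/s = 7027.03 μs.
Plus processing delay 2 ms = 2000 μs.
Total = 9035 μs.

9035 μs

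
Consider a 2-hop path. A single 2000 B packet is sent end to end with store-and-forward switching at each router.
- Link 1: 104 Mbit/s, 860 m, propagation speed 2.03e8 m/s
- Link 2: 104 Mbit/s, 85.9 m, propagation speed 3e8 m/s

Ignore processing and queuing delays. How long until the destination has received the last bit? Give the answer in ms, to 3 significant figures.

0.312 ms

L = 2000 × 8 = 16000 bits.
Transmission delay per hop = L/R = 16000/104000000 = 0.153846 ms; 2 hops → 0.307692 ms.
Propagation delays (d/s per hop): 0.00423645, 0.000286333 ms; sum = 0.00452279 ms.
End-to-end = 0.312 ms.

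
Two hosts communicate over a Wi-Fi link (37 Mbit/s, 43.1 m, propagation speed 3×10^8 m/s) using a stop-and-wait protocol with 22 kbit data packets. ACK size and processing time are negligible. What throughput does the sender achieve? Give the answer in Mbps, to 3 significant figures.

t_tx = L/R = 22000/37000000 = 0.000594595 s.
t_prop = 43.1/300000000 = 1.43667e-07 s; RTT = 2.87333e-07 s.
Cycle = t_tx + RTT = 0.000594882 s.
Throughput = L / cycle = 22000 / 0.000594882 = 37.0 Mbps.

37.0 Mbps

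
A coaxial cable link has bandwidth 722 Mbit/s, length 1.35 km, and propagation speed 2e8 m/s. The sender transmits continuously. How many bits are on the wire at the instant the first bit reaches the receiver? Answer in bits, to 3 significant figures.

Propagation delay = 1350 / 200000000 = 6.75e-06 s.
BDP = R × t_prop = 722000000 × 6.75e-06 = 4873.5 bits.

4870 bits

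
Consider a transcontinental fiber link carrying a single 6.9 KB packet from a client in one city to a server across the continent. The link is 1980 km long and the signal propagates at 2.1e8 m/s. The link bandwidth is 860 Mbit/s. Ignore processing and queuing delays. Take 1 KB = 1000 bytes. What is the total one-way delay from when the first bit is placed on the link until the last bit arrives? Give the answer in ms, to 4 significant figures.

L = 55200 bits.
Transmission delay = L/R = 55200 / 860000000 = 0.064186 ms.
Propagation delay = d/s = 1980000 m / 210000000 m/s = 9.42857 ms.
Total = 9.493 ms.

9.493 ms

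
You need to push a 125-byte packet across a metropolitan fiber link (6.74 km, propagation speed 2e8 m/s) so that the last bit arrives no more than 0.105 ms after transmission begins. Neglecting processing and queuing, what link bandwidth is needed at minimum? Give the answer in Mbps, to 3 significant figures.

L = 1000 bits.
Propagation delay = 6740 / 200000000 = 0.0337 ms.
Transmission budget = 0.105 − 0.0337 = 0.0713 ms.
R ≥ L / t_tx = 1000 bits / 7.13e-05 s = 14.0 Mbps.

14.0 Mbps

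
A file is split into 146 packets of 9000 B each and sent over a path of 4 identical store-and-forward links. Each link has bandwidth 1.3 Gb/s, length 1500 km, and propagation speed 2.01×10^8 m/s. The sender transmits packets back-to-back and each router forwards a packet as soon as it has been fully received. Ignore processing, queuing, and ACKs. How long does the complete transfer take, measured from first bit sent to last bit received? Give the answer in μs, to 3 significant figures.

38100 μs

Per-hop transmission t_tx = L/R = 72000/1300000000 = 55.3846 μs.
Per-hop propagation t_prop = 1500000/2.01e+08 = 7462.69 μs.
Pipeline fill: first packet needs 4·t_tx to clear all hops; remaining 145 packets each add one t_tx.
Total = (4+146-1)·t_tx + 4·t_prop = 149·55.3846 + 4·7462.69 = 38100 μs.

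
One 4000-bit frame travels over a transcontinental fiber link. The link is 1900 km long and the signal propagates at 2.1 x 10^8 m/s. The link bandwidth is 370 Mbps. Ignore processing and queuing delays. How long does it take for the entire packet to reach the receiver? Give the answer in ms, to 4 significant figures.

9.058 ms

Transmission delay = L/R = 4000 / 370000000 = 0.0108108 ms.
Propagation delay = d/s = 1900000 m / 210000000 m/s = 9.04762 ms.
Total = 9.058 ms.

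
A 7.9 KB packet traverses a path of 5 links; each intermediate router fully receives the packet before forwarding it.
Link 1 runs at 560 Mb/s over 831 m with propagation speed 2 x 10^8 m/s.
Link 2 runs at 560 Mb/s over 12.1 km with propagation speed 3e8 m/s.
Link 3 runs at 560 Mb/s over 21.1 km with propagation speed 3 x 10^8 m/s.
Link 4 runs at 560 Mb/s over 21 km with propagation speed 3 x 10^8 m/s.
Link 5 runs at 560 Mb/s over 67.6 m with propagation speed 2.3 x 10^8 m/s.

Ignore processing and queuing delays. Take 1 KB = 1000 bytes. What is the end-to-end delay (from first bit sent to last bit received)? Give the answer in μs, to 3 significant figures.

L = 63200 bits.
Transmission delay per hop = L/R = 63200/560000000 = 112.857 μs; 5 hops → 564.286 μs.
Propagation delays (d/s per hop): 4.155, 40.3333, 70.3333, 70, 0.293913 μs; sum = 185.116 μs.
End-to-end = 749 μs.

749 μs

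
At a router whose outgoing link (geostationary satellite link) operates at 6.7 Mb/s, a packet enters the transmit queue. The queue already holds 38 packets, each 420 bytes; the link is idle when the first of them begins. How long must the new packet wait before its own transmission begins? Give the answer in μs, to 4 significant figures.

Each queued packet: L/R = 3360/6700000 = 501.493 μs.
38 queued → 19056.7 μs.
Queuing delay = 19060 μs.

19060 μs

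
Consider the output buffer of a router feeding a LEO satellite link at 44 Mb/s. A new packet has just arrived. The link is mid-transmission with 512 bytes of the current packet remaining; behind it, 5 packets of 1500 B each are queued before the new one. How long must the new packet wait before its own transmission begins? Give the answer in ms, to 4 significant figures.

Each queued packet: L/R = 12000/44000000 = 0.272727 ms.
5 queued → 1.36364 ms.
Plus remaining 4096 bits of current packet: 0.0930909 ms.
Queuing delay = 1.457 ms.

1.457 ms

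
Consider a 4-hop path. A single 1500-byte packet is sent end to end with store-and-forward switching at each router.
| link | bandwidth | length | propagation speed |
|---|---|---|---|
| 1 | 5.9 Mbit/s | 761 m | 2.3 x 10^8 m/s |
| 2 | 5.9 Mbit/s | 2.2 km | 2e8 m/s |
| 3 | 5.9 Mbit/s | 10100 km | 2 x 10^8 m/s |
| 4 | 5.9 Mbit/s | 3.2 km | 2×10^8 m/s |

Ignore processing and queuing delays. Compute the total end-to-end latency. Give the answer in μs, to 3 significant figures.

58700 μs

L = 1500 × 8 = 12000 bits.
Transmission delay per hop = L/R = 12000/5900000 = 2033.9 μs; 4 hops → 8135.59 μs.
Propagation delays (d/s per hop): 3.3087, 11, 50500, 16 μs; sum = 50530.3 μs.
End-to-end = 58700 μs.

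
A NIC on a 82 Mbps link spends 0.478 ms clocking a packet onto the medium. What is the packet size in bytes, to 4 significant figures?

4900 bytes

L = R × t_tx = 82000000 b/s × 0.000478 s = 39196 bits.
In bytes: 39196 / 8 = 4900 bytes.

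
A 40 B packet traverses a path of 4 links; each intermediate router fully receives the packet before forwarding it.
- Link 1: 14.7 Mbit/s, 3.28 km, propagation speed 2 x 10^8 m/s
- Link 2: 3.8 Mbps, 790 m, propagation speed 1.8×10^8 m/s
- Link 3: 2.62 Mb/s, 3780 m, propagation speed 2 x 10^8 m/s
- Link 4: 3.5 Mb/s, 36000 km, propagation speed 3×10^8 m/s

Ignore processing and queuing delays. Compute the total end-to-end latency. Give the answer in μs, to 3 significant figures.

120000 μs

L = 40 × 8 = 320 bits.
Transmission delays (L/R per hop): 21.7687, 84.2105, 122.137, 91.4286 μs; sum = 319.545 μs.
Propagation delays (d/s per hop): 16.4, 4.38889, 18.9, 120000 μs; sum = 120040 μs.
End-to-end = 120000 μs.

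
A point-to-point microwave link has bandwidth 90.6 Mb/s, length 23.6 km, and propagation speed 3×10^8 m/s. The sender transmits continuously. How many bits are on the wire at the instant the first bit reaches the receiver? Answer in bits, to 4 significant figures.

7127 bits

Propagation delay = 23600 / 300000000 = 7.86667e-05 s.
BDP = R × t_prop = 90600000 × 7.86667e-05 = 7127.2 bits.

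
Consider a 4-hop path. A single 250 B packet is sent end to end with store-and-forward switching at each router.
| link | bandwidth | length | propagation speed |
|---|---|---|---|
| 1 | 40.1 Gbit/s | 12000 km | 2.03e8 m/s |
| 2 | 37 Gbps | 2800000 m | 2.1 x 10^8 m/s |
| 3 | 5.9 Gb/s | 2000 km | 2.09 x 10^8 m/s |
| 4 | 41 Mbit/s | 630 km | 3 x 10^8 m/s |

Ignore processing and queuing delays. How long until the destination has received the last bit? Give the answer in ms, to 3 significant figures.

L = 250 × 8 = 2000 bits.
Transmission delays (L/R per hop): 4.98753e-05, 5.40541e-05, 0.000338983, 0.0487805 ms; sum = 0.0492234 ms.
Propagation delays (d/s per hop): 59.1133, 13.3333, 9.56938, 2.1 ms; sum = 84.116 ms.
End-to-end = 84.2 ms.

84.2 ms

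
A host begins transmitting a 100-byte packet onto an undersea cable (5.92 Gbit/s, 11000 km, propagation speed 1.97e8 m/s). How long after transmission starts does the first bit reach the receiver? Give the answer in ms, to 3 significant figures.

55.8 ms

First bit experiences only propagation delay: d/s = 11000000/197000000 = 55.8 ms.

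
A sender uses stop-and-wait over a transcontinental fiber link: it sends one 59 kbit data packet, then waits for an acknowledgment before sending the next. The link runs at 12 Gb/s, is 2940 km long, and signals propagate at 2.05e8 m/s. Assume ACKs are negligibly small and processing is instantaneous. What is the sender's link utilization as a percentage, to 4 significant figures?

0.01714 %

t_tx = L/R = 59000/12000000000 = 4.91667e-06 s.
t_prop = 2940000/2.05e+08 = 0.0143415 s; RTT = 0.0286829 s.
Cycle = t_tx + RTT = 0.0286878 s.
Utilization = t_tx / cycle = 4.91667e-06/0.0286878 = 0.01714 %.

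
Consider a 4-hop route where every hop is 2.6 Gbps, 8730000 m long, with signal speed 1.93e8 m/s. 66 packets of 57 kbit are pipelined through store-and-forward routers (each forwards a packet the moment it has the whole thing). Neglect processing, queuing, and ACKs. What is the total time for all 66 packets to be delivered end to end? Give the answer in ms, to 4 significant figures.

182.4 ms

Per-hop transmission t_tx = L/R = 57000/2600000000 = 0.0219231 ms.
Per-hop propagation t_prop = 8730000/193000000 = 45.2332 ms.
Pipeline fill: first packet needs 4·t_tx to clear all hops; remaining 65 packets each add one t_tx.
Total = (4+66-1)·t_tx + 4·t_prop = 69·0.0219231 + 4·45.2332 = 182.4 ms.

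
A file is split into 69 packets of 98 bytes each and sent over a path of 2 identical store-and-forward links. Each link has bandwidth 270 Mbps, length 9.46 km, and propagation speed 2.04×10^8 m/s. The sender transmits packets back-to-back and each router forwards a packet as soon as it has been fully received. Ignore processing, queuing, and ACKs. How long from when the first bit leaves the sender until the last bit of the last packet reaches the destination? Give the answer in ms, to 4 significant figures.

0.2960 ms

Per-hop transmission t_tx = L/R = 784/270000000 = 0.0029037 ms.
Per-hop propagation t_prop = 9460/204000000 = 0.0463725 ms.
Pipeline fill: first packet needs 2·t_tx to clear all hops; remaining 68 packets each add one t_tx.
Total = (2+69-1)·t_tx + 2·t_prop = 70·0.0029037 + 2·0.0463725 = 0.2960 ms.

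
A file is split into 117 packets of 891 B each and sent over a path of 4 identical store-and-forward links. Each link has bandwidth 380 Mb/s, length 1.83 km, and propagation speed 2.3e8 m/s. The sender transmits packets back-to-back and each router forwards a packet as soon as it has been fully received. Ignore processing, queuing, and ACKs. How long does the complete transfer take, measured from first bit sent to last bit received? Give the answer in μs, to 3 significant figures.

2280 μs

Per-hop transmission t_tx = L/R = 7128/380000000 = 18.7579 μs.
Per-hop propagation t_prop = 1830/2.3e+08 = 7.95652 μs.
Pipeline fill: first packet needs 4·t_tx to clear all hops; remaining 116 packets each add one t_tx.
Total = (4+117-1)·t_tx + 4·t_prop = 120·18.7579 + 4·7.95652 = 2280 μs.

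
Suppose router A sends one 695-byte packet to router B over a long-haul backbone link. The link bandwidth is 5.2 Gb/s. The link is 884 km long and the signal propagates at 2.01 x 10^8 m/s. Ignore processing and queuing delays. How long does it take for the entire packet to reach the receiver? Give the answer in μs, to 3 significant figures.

4400 μs

L = 695 × 8 = 5560 bits.
Transmission delay = L/R = 5560 / 5200000000 = 1.06923 μs.
Propagation delay = d/s = 884000 m / 2.01e+08 m/s = 4398.01 μs.
Total = 4400 μs.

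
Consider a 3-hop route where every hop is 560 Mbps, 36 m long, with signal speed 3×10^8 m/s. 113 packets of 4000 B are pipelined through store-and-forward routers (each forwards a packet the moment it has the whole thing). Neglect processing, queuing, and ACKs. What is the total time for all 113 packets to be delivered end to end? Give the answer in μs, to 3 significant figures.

6570 μs

Per-hop transmission t_tx = L/R = 32000/560000000 = 57.1429 μs.
Per-hop propagation t_prop = 36/300000000 = 0.12 μs.
Pipeline fill: first packet needs 3·t_tx to clear all hops; remaining 112 packets each add one t_tx.
Total = (3+113-1)·t_tx + 3·t_prop = 115·57.1429 + 3·0.12 = 6570 μs.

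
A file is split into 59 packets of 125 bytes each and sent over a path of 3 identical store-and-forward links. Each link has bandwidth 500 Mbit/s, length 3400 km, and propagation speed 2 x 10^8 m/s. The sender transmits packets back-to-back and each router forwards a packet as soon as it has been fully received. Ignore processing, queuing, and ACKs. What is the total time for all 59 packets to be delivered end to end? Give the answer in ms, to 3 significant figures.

Per-hop transmission t_tx = L/R = 1000/500000000 = 0.002 ms.
Per-hop propagation t_prop = 3400000/200000000 = 17 ms.
Pipeline fill: first packet needs 3·t_tx to clear all hops; remaining 58 packets each add one t_tx.
Total = (3+59-1)·t_tx + 3·t_prop = 61·0.002 + 3·17 = 51.1 ms.

51.1 ms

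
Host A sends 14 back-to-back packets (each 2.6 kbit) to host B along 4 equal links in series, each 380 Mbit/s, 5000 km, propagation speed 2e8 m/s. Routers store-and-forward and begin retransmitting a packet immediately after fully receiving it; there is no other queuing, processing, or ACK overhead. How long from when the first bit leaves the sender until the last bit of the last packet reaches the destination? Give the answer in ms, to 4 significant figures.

Per-hop transmission t_tx = L/R = 2600/380000000 = 0.00684211 ms.
Per-hop propagation t_prop = 5000000/200000000 = 25 ms.
Pipeline fill: first packet needs 4·t_tx to clear all hops; remaining 13 packets each add one t_tx.
Total = (4+14-1)·t_tx + 4·t_prop = 17·0.00684211 + 4·25 = 100.1 ms.

100.1 ms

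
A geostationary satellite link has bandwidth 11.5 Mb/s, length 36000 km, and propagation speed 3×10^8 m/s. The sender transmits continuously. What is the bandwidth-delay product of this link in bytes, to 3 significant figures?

Propagation delay = 36000000 / 300000000 = 0.12 s.
BDP = R × t_prop = 11500000 × 0.12 = 1380000 bits.
In bytes: 1380000/8 = 173000 bytes.

173000 bytes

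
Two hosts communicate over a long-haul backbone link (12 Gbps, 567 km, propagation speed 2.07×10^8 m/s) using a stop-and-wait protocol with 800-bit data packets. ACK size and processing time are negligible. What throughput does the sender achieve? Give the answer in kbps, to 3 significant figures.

146 kbps

t_tx = L/R = 800/12000000000 = 6.66667e-08 s.
t_prop = 567000/2.07e+08 = 0.00273913 s; RTT = 0.00547826 s.
Cycle = t_tx + RTT = 0.00547833 s.
Throughput = L / cycle = 800 / 0.00547833 = 146 kbps.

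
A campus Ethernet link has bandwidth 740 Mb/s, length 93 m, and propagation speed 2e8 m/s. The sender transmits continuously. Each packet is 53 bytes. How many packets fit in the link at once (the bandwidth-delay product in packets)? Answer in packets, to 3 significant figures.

Propagation delay = 93 / 200000000 = 4.65e-07 s.
BDP = R × t_prop = 740000000 × 4.65e-07 = 344.1 bits.
In packets of 424 bits: 0.812 packets.

0.812 packets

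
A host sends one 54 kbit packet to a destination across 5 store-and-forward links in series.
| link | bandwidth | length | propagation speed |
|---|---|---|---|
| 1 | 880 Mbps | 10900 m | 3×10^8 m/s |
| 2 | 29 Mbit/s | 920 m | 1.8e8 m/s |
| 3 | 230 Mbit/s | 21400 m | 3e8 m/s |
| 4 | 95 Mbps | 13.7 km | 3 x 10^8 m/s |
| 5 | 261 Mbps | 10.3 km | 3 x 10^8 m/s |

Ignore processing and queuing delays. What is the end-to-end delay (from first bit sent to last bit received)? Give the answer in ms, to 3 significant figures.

L = 54000 bits.
Transmission delays (L/R per hop): 0.0613636, 1.86207, 0.234783, 0.568421, 0.206897 ms; sum = 2.93353 ms.
Propagation delays (d/s per hop): 0.0363333, 0.00511111, 0.0713333, 0.0456667, 0.0343333 ms; sum = 0.192778 ms.
End-to-end = 3.13 ms.

3.13 ms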